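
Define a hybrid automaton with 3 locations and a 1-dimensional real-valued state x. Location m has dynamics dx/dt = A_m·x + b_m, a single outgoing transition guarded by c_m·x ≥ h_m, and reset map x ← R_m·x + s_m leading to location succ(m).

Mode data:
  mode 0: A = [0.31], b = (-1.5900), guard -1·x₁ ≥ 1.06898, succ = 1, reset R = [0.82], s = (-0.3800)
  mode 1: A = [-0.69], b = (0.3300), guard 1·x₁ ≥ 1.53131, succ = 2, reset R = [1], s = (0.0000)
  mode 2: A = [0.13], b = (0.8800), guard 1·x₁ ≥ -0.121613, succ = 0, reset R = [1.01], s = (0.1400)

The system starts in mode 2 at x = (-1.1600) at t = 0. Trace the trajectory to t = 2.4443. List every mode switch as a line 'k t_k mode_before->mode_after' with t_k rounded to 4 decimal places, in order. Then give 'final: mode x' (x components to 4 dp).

Mode 2: guard c·x = -0.1216 hit at Δt = 1.3065 (t = 1.3065), x⁻ = (-0.1216) → reset → x⁺ = (0.0172), jump to mode 0
Mode 0: guard c·x = 1.0690 hit at Δt = 0.6215 (t = 1.9280), x⁻ = (-1.0690) → reset → x⁺ = (-1.2566), jump to mode 1
Mode 1: flow for 0.5163 to horizon, guard not reached → x = (-0.7366)

1 1.3065 2->0
2 1.9280 0->1
final: 1 -0.7366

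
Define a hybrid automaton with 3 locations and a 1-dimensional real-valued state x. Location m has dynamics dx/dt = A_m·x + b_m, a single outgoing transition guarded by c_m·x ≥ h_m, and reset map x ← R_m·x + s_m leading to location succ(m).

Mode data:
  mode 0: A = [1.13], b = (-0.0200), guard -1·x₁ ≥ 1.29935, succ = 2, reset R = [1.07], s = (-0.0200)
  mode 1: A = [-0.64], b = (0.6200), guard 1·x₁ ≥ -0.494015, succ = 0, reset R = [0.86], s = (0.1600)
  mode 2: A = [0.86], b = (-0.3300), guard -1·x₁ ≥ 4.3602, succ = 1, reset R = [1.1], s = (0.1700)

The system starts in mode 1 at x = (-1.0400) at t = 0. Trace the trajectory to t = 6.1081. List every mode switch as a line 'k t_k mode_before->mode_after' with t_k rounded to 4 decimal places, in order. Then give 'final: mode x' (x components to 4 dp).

1 0.4956 1->0
2 1.8578 0->2
3 2.9885 2->1
4 5.0847 1->0
final: 0 -0.8805

Mode 1: guard c·x = -0.4940 hit at Δt = 0.4956 (t = 0.4956), x⁻ = (-0.4940) → reset → x⁺ = (-0.2649), jump to mode 0
Mode 0: guard c·x = 1.2994 hit at Δt = 1.3622 (t = 1.8578), x⁻ = (-1.2994) → reset → x⁺ = (-1.4103), jump to mode 2
Mode 2: guard c·x = 4.3602 hit at Δt = 1.1307 (t = 2.9885), x⁻ = (-4.3602) → reset → x⁺ = (-4.6262), jump to mode 1
Mode 1: guard c·x = -0.4940 hit at Δt = 2.0962 (t = 5.0847), x⁻ = (-0.4940) → reset → x⁺ = (-0.2649), jump to mode 0
Mode 0: flow for 1.0234 to horizon, guard not reached → x = (-0.8805)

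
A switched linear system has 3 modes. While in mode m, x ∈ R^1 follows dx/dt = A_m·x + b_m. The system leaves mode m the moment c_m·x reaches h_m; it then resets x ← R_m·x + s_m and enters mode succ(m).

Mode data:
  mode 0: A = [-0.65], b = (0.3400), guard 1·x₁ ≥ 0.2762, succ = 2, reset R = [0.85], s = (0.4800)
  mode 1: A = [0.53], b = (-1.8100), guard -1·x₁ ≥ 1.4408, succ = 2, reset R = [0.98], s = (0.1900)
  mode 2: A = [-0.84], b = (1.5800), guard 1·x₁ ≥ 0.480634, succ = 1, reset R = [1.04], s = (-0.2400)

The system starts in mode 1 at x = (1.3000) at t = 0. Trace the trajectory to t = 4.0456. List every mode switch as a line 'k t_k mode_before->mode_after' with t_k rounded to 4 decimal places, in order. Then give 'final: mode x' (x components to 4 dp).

1 1.5681 1->2
2 2.5153 2->1
3 3.3288 1->2
final: 2 0.1817

Mode 1: guard c·x = 1.4408 hit at Δt = 1.5681 (t = 1.5681), x⁻ = (-1.4408) → reset → x⁺ = (-1.2220), jump to mode 2
Mode 2: guard c·x = 0.4806 hit at Δt = 0.9472 (t = 2.5153), x⁻ = (0.4806) → reset → x⁺ = (0.2599), jump to mode 1
Mode 1: guard c·x = 1.4408 hit at Δt = 0.8135 (t = 3.3288), x⁻ = (-1.4408) → reset → x⁺ = (-1.2220), jump to mode 2
Mode 2: flow for 0.7168 to horizon, guard not reached → x = (0.1817)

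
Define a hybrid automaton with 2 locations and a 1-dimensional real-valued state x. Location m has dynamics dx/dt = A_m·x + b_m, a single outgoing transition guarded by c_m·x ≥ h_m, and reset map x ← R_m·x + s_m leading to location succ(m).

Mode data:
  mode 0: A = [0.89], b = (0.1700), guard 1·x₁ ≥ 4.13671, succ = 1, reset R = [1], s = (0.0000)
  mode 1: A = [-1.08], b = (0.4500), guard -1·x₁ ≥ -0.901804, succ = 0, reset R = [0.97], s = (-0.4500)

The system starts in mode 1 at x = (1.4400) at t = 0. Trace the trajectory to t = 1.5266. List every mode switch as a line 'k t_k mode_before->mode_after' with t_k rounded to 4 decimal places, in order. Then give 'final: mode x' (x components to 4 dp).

Mode 1: guard c·x = -0.9018 hit at Δt = 0.6911 (t = 0.6911), x⁻ = (0.9018) → reset → x⁺ = (0.4247), jump to mode 0
Mode 0: flow for 0.8355 to horizon, guard not reached → x = (1.1042)

1 0.6911 1->0
final: 0 1.1042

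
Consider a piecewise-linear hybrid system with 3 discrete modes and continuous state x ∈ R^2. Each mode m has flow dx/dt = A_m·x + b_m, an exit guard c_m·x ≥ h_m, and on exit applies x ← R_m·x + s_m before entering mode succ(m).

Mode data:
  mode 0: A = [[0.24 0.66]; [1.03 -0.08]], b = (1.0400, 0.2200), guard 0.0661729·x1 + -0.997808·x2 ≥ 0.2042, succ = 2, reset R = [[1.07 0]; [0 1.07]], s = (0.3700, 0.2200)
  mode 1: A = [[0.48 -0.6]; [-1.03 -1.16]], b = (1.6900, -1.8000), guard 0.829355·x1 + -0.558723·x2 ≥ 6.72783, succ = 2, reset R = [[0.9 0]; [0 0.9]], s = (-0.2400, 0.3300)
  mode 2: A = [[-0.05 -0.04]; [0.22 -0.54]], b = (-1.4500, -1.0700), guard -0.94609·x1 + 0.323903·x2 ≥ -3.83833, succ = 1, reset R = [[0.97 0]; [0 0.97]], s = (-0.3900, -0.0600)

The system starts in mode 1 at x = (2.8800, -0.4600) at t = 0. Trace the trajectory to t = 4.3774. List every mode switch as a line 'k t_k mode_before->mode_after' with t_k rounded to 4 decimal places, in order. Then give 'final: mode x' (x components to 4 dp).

Mode 1: guard c·x = 6.7278 hit at Δt = 0.6481 (t = 0.6481), x⁻ = (6.0009, -3.1338) → reset → x⁺ = (5.1608, -2.4904), jump to mode 2
Mode 2: guard c·x = -3.8383 hit at Δt = 1.0250 (t = 1.6731), x⁻ = (3.5315, -1.5350) → reset → x⁺ = (3.0356, -1.5490), jump to mode 1
Mode 1: guard c·x = 6.7278 hit at Δt = 0.5350 (t = 2.2081), x⁻ = (5.8316, -3.3851) → reset → x⁺ = (5.0085, -2.7166), jump to mode 2
Mode 2: guard c·x = -3.8383 hit at Δt = 0.9772 (t = 3.1853), x⁻ = (3.4686, -1.7189) → reset → x⁺ = (2.9745, -1.7274), jump to mode 1
Mode 1: guard c·x = 6.7278 hit at Δt = 0.5329 (t = 3.7182), x⁻ = (5.7844, -3.4552) → reset → x⁺ = (4.9660, -2.7797), jump to mode 2
Mode 2: flow for 0.6592 to horizon, guard not reached → x = (3.9258, -2.0020)

1 0.6481 1->2
2 1.6731 2->1
3 2.2081 1->2
4 3.1853 2->1
5 3.7182 1->2
final: 2 3.9258 -2.0020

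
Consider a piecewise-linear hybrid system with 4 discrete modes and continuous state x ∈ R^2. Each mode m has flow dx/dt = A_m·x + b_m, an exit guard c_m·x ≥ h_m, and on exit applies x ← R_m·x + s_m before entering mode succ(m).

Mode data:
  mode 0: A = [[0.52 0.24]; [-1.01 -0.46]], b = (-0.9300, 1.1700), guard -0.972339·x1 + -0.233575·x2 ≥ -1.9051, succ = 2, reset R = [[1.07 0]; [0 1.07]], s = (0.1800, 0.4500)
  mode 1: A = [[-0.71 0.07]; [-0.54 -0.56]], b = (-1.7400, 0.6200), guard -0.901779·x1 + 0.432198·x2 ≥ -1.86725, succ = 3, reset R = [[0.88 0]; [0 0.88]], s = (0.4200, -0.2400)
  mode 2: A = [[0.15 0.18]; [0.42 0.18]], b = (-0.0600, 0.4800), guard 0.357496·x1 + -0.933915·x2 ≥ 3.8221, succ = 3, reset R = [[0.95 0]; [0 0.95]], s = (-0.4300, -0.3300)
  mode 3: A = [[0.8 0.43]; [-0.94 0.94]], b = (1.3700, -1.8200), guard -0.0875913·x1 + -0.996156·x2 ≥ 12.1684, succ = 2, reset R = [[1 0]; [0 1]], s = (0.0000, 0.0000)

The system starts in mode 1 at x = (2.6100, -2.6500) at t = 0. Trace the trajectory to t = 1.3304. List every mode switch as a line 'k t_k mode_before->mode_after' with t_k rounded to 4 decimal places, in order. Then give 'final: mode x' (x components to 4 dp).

1 0.4945 1->3
final: 3 1.8223 -9.0356

Mode 1: guard c·x = -1.8673 hit at Δt = 0.4945 (t = 0.4945), x⁻ = (1.0413, -2.1476) → reset → x⁺ = (1.3364, -2.1299), jump to mode 3
Mode 3: flow for 0.8359 to horizon, guard not reached → x = (1.8223, -9.0356)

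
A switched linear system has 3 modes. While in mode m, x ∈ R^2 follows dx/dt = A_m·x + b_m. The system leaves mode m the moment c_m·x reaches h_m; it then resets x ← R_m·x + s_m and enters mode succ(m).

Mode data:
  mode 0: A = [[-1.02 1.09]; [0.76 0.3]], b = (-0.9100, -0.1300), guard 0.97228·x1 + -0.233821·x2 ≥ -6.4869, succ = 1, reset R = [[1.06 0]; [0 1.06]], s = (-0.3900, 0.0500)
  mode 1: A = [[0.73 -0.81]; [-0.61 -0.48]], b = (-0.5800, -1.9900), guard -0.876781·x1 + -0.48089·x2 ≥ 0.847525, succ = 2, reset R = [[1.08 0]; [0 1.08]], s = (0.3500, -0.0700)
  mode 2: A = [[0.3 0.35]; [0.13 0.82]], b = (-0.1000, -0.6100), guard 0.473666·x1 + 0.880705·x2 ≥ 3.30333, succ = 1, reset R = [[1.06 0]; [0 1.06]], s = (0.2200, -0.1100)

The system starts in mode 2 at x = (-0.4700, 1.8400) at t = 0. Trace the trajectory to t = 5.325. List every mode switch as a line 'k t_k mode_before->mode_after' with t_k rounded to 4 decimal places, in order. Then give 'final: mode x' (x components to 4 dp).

1 1.1582 2->1
2 1.9849 1->2
3 4.4840 2->1
4 4.9342 1->2
final: 2 -2.3266 3.9988

Mode 2: guard c·x = 3.3033 hit at Δt = 1.1582 (t = 1.1582), x⁻ = (0.4061, 3.5324) → reset → x⁺ = (0.6505, 3.6343), jump to mode 1
Mode 1: guard c·x = 0.8475 hit at Δt = 0.8267 (t = 1.9849), x⁻ = (-1.7021, 1.3410) → reset → x⁺ = (-1.4883, 1.3783), jump to mode 2
Mode 2: guard c·x = 3.3033 hit at Δt = 2.4991 (t = 4.4840), x⁻ = (-0.7239, 4.1401) → reset → x⁺ = (-0.5474, 4.2785), jump to mode 1
Mode 1: guard c·x = 0.8475 hit at Δt = 0.4502 (t = 4.9342), x⁻ = (-2.6332, 3.0387) → reset → x⁺ = (-2.4939, 3.2117), jump to mode 2
Mode 2: flow for 0.3908 to horizon, guard not reached → x = (-2.3266, 3.9988)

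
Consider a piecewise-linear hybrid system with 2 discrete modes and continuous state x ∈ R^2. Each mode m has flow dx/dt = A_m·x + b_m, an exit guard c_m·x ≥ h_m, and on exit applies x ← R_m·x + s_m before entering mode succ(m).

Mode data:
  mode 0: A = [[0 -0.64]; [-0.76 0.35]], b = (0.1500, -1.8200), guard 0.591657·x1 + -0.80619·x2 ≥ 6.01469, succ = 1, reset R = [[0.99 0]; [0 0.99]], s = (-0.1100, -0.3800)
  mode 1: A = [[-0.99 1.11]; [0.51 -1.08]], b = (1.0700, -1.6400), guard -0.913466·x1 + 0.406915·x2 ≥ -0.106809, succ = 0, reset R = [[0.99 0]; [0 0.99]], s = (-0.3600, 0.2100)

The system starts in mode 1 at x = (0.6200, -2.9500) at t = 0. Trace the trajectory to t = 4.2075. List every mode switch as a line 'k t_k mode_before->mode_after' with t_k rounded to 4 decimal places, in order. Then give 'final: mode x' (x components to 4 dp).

1 1.1410 1->0
2 2.4577 0->1
3 3.3340 1->0
final: 0 0.7469 -5.7600

Mode 1: guard c·x = -0.1068 hit at Δt = 1.1410 (t = 1.1410), x⁻ = (-0.8107, -2.0823) → reset → x⁺ = (-1.1626, -1.8515), jump to mode 0
Mode 0: guard c·x = 6.0147 hit at Δt = 1.3167 (t = 2.4577), x⁻ = (1.9939, -5.9973) → reset → x⁺ = (1.8640, -6.3174), jump to mode 1
Mode 1: guard c·x = -0.1068 hit at Δt = 0.8763 (t = 3.3340), x⁻ = (-1.4513, -3.5205) → reset → x⁺ = (-1.7968, -3.2753), jump to mode 0
Mode 0: flow for 0.8735 to horizon, guard not reached → x = (0.7469, -5.7600)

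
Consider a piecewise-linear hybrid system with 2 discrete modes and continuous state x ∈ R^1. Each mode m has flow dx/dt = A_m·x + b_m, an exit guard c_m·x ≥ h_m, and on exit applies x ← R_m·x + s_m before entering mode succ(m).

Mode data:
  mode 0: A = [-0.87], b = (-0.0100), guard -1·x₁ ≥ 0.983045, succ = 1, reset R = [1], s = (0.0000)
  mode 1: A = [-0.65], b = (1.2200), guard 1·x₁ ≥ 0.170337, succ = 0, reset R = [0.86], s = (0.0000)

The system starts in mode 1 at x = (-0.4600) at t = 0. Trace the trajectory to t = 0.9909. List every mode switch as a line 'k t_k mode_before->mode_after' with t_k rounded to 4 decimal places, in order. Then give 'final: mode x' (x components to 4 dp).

Mode 1: guard c·x = 0.1703 hit at Δt = 0.4836 (t = 0.4836), x⁻ = (0.1703) → reset → x⁺ = (0.1465), jump to mode 0
Mode 0: flow for 0.5073 to horizon, guard not reached → x = (0.0901)

1 0.4836 1->0
final: 0 0.0901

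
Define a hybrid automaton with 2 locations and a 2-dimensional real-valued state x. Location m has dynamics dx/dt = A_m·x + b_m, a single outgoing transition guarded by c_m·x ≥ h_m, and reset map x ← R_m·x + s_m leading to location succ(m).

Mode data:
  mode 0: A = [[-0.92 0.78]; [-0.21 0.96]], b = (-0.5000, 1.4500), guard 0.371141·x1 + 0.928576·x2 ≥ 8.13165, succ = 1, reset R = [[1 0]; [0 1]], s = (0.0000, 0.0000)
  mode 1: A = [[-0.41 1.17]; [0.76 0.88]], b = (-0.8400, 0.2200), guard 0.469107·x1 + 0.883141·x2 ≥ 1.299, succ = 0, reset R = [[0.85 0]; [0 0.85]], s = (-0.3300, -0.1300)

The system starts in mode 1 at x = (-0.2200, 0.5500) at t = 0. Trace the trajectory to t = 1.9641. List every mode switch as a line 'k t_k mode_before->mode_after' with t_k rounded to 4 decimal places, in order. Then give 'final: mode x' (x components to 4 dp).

Mode 1: guard c·x = 1.2990 hit at Δt = 0.9736 (t = 0.9736), x⁻ = (0.0645, 1.4366) → reset → x⁺ = (-0.2752, 1.0911), jump to mode 0
Mode 0: flow for 0.9905 to horizon, guard not reached → x = (1.1545, 5.1598)

1 0.9736 1->0
final: 0 1.1545 5.1598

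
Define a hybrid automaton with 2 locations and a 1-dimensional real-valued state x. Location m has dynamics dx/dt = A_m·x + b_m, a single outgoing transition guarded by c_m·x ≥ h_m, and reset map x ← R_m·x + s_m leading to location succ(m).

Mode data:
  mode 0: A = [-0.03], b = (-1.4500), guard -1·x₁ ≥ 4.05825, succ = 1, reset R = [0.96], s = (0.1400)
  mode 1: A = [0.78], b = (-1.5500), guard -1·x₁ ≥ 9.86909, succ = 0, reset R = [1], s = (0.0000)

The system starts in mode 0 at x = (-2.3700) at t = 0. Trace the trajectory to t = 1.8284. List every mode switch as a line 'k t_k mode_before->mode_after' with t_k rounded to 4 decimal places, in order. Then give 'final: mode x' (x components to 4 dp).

1 1.2474 0->1
final: 1 -7.0485

Mode 0: guard c·x = 4.0583 hit at Δt = 1.2474 (t = 1.2474), x⁻ = (-4.0582) → reset → x⁺ = (-3.7559), jump to mode 1
Mode 1: flow for 0.5810 to horizon, guard not reached → x = (-7.0485)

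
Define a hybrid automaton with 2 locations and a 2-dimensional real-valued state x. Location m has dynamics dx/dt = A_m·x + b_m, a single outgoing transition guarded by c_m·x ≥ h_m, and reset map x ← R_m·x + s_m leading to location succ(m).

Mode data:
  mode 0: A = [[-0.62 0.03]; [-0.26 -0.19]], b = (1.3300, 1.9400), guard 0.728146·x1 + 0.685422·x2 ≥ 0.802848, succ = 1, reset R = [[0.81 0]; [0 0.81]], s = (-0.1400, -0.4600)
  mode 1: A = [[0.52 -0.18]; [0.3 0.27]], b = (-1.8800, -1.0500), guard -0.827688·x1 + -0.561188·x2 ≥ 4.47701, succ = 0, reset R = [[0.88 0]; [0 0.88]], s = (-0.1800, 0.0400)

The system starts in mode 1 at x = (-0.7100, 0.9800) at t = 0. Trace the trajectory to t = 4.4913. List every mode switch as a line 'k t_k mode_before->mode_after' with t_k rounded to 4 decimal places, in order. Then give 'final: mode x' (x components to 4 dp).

1 1.2209 1->0
2 2.4663 0->1
3 3.6812 1->0
final: 0 -1.7835 1.3308

Mode 1: guard c·x = 4.4770 hit at Δt = 1.2209 (t = 1.2209), x⁻ = (-4.6021, -1.1902) → reset → x⁺ = (-4.2298, -1.0074), jump to mode 0
Mode 0: guard c·x = 0.8028 hit at Δt = 1.2454 (t = 2.4663), x⁻ = (-0.7785, 1.9983) → reset → x⁺ = (-0.7706, 1.1586), jump to mode 1
Mode 1: guard c·x = 4.4770 hit at Δt = 1.2149 (t = 3.6812), x⁻ = (-4.7501, -0.9719) → reset → x⁺ = (-4.3601, -0.8153), jump to mode 0
Mode 0: flow for 0.8101 to horizon, guard not reached → x = (-1.7835, 1.3308)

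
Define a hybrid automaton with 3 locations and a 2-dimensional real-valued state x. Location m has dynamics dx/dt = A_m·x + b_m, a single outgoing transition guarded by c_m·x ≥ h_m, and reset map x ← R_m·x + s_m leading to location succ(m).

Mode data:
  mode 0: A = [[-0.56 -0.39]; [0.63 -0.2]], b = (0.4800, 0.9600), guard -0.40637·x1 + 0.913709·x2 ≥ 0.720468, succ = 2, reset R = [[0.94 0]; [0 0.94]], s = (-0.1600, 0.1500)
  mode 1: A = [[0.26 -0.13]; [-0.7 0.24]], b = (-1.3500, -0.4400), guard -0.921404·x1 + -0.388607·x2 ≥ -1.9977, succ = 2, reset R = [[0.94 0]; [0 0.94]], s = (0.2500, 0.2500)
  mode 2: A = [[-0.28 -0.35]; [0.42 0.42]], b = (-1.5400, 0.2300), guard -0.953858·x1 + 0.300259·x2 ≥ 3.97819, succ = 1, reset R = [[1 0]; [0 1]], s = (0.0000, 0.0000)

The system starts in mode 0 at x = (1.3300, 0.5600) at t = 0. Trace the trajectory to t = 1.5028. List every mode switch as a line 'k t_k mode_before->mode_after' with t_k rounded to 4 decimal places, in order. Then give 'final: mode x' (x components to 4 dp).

Mode 0: guard c·x = 0.7205 hit at Δt = 0.4599 (t = 0.4599), x⁻ = (1.0740, 1.2662) → reset → x⁺ = (0.8496, 1.3402), jump to mode 2
Mode 2: flow for 1.0429 to horizon, guard not reached → x = (-1.3516, 2.2701)

1 0.4599 0->2
final: 2 -1.3516 2.2701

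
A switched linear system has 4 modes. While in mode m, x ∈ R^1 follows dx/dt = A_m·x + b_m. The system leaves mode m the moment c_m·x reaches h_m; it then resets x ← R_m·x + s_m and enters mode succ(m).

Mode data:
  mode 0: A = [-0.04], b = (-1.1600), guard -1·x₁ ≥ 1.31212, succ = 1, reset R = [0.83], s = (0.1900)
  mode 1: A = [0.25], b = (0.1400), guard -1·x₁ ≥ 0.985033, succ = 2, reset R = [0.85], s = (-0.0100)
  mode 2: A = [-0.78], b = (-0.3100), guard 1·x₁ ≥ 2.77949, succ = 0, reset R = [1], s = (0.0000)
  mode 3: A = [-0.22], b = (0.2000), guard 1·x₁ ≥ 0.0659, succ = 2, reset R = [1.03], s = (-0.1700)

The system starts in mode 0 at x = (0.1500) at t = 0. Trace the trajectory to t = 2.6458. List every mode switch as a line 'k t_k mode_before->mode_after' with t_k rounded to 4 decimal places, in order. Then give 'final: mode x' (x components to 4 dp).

1 1.2865 0->1
2 2.1905 1->2
final: 2 -0.7128

Mode 0: guard c·x = 1.3121 hit at Δt = 1.2865 (t = 1.2865), x⁻ = (-1.3121) → reset → x⁺ = (-0.8991), jump to mode 1
Mode 1: guard c·x = 0.9850 hit at Δt = 0.9040 (t = 2.1905), x⁻ = (-0.9850) → reset → x⁺ = (-0.8473), jump to mode 2
Mode 2: flow for 0.4553 to horizon, guard not reached → x = (-0.7128)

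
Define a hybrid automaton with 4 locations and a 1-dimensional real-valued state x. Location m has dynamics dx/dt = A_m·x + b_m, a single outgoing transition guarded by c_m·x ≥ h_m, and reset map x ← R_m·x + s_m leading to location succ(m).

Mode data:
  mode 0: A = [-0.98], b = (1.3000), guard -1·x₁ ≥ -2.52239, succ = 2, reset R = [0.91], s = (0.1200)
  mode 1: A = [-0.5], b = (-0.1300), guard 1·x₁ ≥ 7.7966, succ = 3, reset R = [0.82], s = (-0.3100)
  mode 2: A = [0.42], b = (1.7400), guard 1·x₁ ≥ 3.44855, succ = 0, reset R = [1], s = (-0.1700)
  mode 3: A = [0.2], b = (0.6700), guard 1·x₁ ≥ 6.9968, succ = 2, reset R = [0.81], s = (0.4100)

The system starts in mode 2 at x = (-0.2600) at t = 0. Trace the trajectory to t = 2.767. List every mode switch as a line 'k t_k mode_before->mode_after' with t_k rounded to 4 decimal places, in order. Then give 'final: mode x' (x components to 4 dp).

Mode 2: guard c·x = 3.4486 hit at Δt = 1.5963 (t = 1.5963), x⁻ = (3.4485) → reset → x⁺ = (3.2785), jump to mode 0
Mode 0: guard c·x = -2.5224 hit at Δt = 0.5000 (t = 2.0963), x⁻ = (2.5224) → reset → x⁺ = (2.4154), jump to mode 2
Mode 2: guard c·x = 3.4486 hit at Δt = 0.3483 (t = 2.4446), x⁻ = (3.4486) → reset → x⁺ = (3.2786), jump to mode 0
Mode 0: flow for 0.3224 to horizon, guard not reached → x = (2.7498)

1 1.5963 2->0
2 2.0963 0->2
3 2.4446 2->0
final: 0 2.7498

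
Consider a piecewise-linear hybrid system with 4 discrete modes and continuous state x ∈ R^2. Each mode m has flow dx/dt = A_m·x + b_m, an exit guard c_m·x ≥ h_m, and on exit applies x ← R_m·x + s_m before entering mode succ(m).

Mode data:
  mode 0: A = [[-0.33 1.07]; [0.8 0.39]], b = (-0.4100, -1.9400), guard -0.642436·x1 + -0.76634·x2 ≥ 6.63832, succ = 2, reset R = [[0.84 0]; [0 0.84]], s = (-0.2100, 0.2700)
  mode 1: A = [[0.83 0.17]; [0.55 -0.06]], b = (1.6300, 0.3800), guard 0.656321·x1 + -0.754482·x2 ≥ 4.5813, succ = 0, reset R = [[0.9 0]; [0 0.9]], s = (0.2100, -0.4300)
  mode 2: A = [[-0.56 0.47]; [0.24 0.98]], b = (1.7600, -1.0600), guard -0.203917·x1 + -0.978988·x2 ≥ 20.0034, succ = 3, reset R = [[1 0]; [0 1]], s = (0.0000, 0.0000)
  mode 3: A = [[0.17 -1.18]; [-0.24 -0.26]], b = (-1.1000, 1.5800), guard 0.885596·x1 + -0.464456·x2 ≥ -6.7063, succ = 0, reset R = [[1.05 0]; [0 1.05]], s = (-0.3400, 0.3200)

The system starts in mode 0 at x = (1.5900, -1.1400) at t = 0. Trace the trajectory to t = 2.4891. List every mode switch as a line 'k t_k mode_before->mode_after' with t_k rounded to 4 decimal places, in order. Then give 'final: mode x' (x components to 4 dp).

1 1.4230 0->2
final: 2 -4.0815 -16.8145

Mode 0: guard c·x = 6.6383 hit at Δt = 1.4230 (t = 1.4230), x⁻ = (-3.2153, -5.9669) → reset → x⁺ = (-2.9109, -4.7422), jump to mode 2
Mode 2: flow for 1.0661 to horizon, guard not reached → x = (-4.0815, -16.8145)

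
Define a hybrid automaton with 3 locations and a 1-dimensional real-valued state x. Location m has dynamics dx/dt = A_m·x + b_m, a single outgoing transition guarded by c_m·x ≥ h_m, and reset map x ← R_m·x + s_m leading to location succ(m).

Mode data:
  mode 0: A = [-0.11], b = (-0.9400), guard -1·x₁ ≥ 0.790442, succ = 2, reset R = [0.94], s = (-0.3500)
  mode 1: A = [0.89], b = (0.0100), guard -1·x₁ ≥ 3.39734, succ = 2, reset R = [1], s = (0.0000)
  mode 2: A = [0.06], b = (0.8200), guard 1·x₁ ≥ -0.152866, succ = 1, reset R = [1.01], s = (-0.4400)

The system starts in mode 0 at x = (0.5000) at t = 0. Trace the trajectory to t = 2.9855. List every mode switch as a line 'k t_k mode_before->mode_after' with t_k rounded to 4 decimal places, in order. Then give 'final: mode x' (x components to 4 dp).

1 1.3993 0->2
2 2.6011 2->1
final: 1 -0.8323

Mode 0: guard c·x = 0.7904 hit at Δt = 1.3993 (t = 1.3993), x⁻ = (-0.7904) → reset → x⁺ = (-1.0930), jump to mode 2
Mode 2: guard c·x = -0.1529 hit at Δt = 1.2018 (t = 2.6011), x⁻ = (-0.1529) → reset → x⁺ = (-0.5944), jump to mode 1
Mode 1: flow for 0.3844 to horizon, guard not reached → x = (-0.8323)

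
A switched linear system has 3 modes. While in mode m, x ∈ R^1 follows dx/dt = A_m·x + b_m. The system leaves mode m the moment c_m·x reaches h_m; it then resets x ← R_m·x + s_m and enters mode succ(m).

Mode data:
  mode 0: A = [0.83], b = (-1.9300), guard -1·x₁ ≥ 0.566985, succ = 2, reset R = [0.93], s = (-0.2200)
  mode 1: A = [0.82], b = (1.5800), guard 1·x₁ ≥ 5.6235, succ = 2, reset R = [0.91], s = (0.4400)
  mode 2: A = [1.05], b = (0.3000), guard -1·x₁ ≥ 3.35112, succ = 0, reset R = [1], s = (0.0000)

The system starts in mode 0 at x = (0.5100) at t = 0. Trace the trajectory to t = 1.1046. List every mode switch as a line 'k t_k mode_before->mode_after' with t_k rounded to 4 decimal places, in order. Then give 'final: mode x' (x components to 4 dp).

1 0.5612 0->2
final: 2 -1.1024

Mode 0: guard c·x = 0.5670 hit at Δt = 0.5612 (t = 0.5612), x⁻ = (-0.5670) → reset → x⁺ = (-0.7473), jump to mode 2
Mode 2: flow for 0.5434 to horizon, guard not reached → x = (-1.1024)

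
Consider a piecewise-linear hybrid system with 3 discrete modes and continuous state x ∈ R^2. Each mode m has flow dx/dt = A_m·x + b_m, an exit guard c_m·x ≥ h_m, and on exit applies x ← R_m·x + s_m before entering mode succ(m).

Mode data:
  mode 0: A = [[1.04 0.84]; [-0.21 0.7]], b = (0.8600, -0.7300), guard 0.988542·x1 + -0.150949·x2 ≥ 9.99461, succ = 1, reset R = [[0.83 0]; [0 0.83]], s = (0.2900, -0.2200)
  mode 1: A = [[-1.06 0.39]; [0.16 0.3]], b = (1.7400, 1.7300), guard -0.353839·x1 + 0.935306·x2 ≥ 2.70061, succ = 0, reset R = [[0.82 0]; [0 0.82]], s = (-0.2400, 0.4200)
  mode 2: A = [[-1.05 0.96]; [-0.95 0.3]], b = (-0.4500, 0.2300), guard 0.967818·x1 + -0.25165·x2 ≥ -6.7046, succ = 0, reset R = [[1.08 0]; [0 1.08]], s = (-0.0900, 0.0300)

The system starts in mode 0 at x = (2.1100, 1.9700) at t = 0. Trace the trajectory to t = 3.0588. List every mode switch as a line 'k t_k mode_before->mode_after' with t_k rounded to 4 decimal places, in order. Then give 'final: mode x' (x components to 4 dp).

1 1.0039 0->1
2 2.0636 1->0
3 2.6692 0->1
final: 1 7.3074 5.5997

Mode 0: guard c·x = 9.9946 hit at Δt = 1.0039 (t = 1.0039), x⁻ = (10.3182, 1.3606) → reset → x⁺ = (8.8541, 0.9093), jump to mode 1
Mode 1: guard c·x = 2.7006 hit at Δt = 1.0597 (t = 2.0636), x⁻ = (4.7569, 4.6870) → reset → x⁺ = (3.6606, 4.2633), jump to mode 0
Mode 0: guard c·x = 9.9946 hit at Δt = 0.6056 (t = 2.6692), x⁻ = (10.8613, 4.9172) → reset → x⁺ = (9.3049, 3.8613), jump to mode 1
Mode 1: flow for 0.3896 to horizon, guard not reached → x = (7.3074, 5.5997)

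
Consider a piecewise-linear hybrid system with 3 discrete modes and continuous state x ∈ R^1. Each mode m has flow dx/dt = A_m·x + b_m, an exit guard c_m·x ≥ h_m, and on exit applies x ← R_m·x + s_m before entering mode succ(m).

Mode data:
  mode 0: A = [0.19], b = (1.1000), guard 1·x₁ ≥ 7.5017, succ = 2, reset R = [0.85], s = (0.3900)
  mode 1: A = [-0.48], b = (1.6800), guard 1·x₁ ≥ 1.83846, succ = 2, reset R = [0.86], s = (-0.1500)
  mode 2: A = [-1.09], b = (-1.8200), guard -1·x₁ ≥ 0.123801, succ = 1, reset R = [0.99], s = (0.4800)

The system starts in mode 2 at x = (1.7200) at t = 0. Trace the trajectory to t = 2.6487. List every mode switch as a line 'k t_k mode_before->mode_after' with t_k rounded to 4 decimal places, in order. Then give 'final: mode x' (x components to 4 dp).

Mode 2: guard c·x = 0.1238 hit at Δt = 0.7203 (t = 0.7203), x⁻ = (-0.1238) → reset → x⁺ = (0.3574), jump to mode 1
Mode 1: guard c·x = 1.8385 hit at Δt = 1.3277 (t = 2.0480), x⁻ = (1.8385) → reset → x⁺ = (1.4311), jump to mode 2
Mode 2: flow for 0.6007 to horizon, guard not reached → x = (-0.0587)

1 0.7203 2->1
2 2.0480 1->2
final: 2 -0.0587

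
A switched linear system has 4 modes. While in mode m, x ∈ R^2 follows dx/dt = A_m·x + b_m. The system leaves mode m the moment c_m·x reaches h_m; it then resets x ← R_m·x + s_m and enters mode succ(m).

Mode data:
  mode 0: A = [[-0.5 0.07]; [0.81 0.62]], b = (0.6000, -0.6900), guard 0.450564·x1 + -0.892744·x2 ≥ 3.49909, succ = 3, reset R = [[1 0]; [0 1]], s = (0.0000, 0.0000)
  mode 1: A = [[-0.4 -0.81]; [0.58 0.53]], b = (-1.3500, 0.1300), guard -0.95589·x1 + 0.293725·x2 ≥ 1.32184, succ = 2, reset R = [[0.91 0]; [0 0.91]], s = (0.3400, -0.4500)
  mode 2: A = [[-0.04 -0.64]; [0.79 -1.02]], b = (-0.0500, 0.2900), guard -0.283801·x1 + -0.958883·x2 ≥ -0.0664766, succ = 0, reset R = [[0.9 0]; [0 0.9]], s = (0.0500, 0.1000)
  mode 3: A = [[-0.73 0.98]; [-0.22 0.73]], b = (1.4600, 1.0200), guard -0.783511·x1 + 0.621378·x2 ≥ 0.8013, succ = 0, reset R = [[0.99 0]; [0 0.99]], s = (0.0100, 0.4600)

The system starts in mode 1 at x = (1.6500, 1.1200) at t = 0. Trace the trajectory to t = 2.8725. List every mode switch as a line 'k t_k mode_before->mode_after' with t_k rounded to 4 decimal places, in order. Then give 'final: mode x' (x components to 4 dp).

1 0.8115 1->2
2 1.8573 2->0
final: 0 0.0018 -0.6571

Mode 1: guard c·x = 1.3218 hit at Δt = 0.8115 (t = 0.8115), x⁻ = (-0.7145, 2.1750) → reset → x⁺ = (-0.3102, 1.5293), jump to mode 2
Mode 2: guard c·x = -0.0665 hit at Δt = 1.0458 (t = 1.8573), x⁻ = (-0.9167, 0.3406) → reset → x⁺ = (-0.7750, 0.4066), jump to mode 0
Mode 0: flow for 1.0152 to horizon, guard not reached → x = (0.0018, -0.6571)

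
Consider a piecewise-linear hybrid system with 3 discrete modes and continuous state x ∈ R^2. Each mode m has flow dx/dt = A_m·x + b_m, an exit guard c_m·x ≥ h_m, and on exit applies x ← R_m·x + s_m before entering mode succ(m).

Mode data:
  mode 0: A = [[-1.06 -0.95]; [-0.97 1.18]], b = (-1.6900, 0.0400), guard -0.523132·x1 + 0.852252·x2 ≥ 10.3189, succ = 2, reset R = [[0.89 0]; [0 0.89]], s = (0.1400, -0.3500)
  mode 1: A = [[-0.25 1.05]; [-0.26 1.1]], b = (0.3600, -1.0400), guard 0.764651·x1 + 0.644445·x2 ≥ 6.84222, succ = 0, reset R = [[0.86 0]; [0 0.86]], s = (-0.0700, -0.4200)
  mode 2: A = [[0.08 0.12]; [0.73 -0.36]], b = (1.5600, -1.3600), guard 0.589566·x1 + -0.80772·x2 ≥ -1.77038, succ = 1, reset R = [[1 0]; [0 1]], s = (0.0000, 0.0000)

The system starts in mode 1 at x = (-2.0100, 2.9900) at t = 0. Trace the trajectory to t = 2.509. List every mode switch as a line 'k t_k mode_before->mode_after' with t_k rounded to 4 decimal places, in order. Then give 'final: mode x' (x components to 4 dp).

Mode 1: guard c·x = 6.8422 hit at Δt = 0.9711 (t = 0.9711), x⁻ = (3.0871, 6.9542) → reset → x⁺ = (2.5849, 5.5607), jump to mode 0
Mode 0: guard c·x = 10.3189 hit at Δt = 0.5638 (t = 1.5349), x⁻ = (-2.4516, 10.6029) → reset → x⁺ = (-2.0419, 9.0866), jump to mode 2
Mode 2: flow for 0.9741 to horizon, guard not reached → x = (0.1880, 4.7807)

1 0.9711 1->0
2 1.5349 0->2
final: 2 0.1880 4.7807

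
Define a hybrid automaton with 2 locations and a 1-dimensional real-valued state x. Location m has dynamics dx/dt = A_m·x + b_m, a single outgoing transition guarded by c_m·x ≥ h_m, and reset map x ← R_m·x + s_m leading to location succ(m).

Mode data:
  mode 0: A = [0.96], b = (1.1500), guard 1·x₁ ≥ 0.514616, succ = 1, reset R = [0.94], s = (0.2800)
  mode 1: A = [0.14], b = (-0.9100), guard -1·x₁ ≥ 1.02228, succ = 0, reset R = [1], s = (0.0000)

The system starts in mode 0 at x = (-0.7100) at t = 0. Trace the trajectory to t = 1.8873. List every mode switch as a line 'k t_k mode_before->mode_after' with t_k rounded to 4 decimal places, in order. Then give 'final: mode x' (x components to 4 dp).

Mode 0: guard c·x = 0.5146 hit at Δt = 1.3079 (t = 1.3079), x⁻ = (0.5146) → reset → x⁺ = (0.7637), jump to mode 1
Mode 1: flow for 0.5794 to horizon, guard not reached → x = (0.2790)

1 1.3079 0->1
final: 1 0.2790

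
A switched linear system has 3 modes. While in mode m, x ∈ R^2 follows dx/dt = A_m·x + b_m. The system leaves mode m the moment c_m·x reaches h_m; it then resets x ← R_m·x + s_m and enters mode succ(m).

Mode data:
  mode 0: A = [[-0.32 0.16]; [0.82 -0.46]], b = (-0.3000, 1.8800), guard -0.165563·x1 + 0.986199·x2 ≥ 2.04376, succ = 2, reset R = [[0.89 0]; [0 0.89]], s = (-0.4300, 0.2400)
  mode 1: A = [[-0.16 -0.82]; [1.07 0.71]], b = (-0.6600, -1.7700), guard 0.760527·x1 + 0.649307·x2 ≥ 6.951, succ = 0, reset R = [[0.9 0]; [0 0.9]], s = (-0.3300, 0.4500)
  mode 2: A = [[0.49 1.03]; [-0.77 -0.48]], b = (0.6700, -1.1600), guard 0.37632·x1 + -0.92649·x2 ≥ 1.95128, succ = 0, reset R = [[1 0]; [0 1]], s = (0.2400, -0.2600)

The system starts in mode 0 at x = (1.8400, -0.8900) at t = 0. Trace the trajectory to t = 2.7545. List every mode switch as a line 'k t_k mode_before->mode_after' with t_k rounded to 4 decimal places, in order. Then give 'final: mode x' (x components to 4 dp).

1 1.2007 0->2
2 2.2373 2->0
final: 0 2.6246 1.0642

Mode 0: guard c·x = 2.0438 hit at Δt = 1.2007 (t = 1.2007), x⁻ = (1.1111, 2.2589) → reset → x⁺ = (0.5589, 2.2504), jump to mode 2
Mode 2: guard c·x = 1.9513 hit at Δt = 1.0366 (t = 2.2373), x⁻ = (3.0205, -0.8792) → reset → x⁺ = (3.2605, -1.1392), jump to mode 0
Mode 0: flow for 0.5172 to horizon, guard not reached → x = (2.6246, 1.0642)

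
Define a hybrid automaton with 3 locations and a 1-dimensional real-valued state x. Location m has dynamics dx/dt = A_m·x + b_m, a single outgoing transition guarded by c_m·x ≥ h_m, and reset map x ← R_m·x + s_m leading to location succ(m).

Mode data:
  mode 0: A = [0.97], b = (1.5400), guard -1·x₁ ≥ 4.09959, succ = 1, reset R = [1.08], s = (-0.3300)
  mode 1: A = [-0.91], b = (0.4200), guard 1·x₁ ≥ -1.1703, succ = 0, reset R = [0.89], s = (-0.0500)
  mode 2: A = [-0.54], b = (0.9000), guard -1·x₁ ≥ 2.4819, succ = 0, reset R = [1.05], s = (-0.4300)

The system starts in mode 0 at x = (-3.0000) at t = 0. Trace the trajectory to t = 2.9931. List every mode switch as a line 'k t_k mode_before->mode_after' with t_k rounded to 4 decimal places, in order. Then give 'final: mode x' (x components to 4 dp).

Mode 0: guard c·x = 4.0996 hit at Δt = 0.5936 (t = 0.5936), x⁻ = (-4.0996) → reset → x⁺ = (-4.7576), jump to mode 1
Mode 1: guard c·x = -1.1703 hit at Δt = 1.2776 (t = 1.8712), x⁻ = (-1.1703) → reset → x⁺ = (-1.0916), jump to mode 0
Mode 0: flow for 1.1219 to horizon, guard not reached → x = (-0.1148)

1 0.5936 0->1
2 1.8712 1->0
final: 0 -0.1148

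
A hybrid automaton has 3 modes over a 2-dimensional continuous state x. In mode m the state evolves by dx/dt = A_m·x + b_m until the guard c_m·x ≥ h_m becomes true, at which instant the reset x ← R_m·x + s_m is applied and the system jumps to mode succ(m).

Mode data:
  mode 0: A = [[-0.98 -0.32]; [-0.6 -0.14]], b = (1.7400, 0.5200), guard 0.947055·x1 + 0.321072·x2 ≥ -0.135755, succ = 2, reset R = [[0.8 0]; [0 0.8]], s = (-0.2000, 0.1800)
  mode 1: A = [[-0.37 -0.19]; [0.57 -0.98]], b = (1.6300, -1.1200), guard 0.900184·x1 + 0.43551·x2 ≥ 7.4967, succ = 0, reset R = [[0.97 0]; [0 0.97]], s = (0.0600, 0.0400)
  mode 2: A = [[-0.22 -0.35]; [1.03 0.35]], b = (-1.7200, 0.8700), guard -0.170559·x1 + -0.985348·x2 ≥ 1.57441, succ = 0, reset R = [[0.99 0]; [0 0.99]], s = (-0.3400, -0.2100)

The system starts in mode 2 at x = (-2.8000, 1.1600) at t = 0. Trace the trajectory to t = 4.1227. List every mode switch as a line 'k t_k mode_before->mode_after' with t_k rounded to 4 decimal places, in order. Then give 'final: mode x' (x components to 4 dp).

Mode 2: guard c·x = 1.5744 hit at Δt = 0.8547 (t = 0.8547), x⁻ = (-3.7118, -0.9553) → reset → x⁺ = (-4.0146, -1.1558), jump to mode 0
Mode 0: guard c·x = -0.1358 hit at Δt = 1.0382 (t = 1.8929), x⁻ = (-0.3236, 0.5318) → reset → x⁺ = (-0.4589, 0.6054), jump to mode 2
Mode 2: guard c·x = 1.5744 hit at Δt = 1.7657 (t = 3.6586), x⁻ = (-2.9129, -1.0936) → reset → x⁺ = (-3.2237, -1.2927), jump to mode 0
Mode 0: flow for 0.4641 to horizon, guard not reached → x = (-1.3060, -0.3923)

1 0.8547 2->0
2 1.8929 0->2
3 3.6586 2->0
final: 0 -1.3060 -0.3923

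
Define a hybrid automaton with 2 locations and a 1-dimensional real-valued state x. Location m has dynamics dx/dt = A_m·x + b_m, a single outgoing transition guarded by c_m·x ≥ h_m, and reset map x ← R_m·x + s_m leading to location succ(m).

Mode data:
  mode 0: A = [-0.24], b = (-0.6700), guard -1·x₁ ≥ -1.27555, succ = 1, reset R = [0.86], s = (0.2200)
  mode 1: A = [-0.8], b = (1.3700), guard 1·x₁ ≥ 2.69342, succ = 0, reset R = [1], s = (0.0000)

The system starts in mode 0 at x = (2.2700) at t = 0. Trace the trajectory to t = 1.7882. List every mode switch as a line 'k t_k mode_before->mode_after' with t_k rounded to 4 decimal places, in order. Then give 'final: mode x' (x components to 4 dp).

Mode 0: guard c·x = -1.2755 hit at Δt = 0.9114 (t = 0.9114), x⁻ = (1.2755) → reset → x⁺ = (1.3170), jump to mode 1
Mode 1: flow for 0.8768 to horizon, guard not reached → x = (1.5164)

1 0.9114 0->1
final: 1 1.5164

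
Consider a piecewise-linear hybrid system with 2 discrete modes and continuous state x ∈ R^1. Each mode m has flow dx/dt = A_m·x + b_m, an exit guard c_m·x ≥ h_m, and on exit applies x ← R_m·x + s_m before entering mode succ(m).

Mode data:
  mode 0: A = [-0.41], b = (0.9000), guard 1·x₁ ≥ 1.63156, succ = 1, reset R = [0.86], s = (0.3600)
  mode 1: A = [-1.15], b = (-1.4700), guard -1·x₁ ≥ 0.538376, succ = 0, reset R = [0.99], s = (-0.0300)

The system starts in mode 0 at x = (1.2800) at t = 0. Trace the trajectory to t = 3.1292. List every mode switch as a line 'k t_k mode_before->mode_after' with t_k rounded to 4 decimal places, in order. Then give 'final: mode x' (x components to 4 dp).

1 1.1824 0->1
2 2.4116 1->0
final: 0 0.1400

Mode 0: guard c·x = 1.6316 hit at Δt = 1.1824 (t = 1.1824), x⁻ = (1.6316) → reset → x⁺ = (1.7631), jump to mode 1
Mode 1: guard c·x = 0.5384 hit at Δt = 1.2292 (t = 2.4116), x⁻ = (-0.5384) → reset → x⁺ = (-0.5630), jump to mode 0
Mode 0: flow for 0.7176 to horizon, guard not reached → x = (0.1400)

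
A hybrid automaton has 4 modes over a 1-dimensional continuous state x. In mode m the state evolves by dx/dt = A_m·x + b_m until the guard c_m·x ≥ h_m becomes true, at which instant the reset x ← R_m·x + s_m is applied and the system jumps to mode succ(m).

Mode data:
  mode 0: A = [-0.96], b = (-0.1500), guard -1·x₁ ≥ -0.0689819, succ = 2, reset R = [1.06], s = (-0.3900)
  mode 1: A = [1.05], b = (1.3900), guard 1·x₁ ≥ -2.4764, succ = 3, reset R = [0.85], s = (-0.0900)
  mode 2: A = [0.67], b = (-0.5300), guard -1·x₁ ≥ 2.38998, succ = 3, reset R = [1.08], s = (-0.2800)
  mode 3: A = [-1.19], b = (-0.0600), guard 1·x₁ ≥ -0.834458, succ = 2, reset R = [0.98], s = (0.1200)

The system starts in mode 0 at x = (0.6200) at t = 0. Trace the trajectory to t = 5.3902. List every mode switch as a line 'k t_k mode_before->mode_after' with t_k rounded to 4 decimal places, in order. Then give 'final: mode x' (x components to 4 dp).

Mode 0: guard c·x = -0.0690 hit at Δt = 1.2889 (t = 1.2889), x⁻ = (0.0690) → reset → x⁺ = (-0.3169), jump to mode 2
Mode 2: guard c·x = 2.3900 hit at Δt = 1.5742 (t = 2.8631), x⁻ = (-2.3900) → reset → x⁺ = (-2.8612), jump to mode 3
Mode 3: guard c·x = -0.8345 hit at Δt = 1.0729 (t = 3.9360), x⁻ = (-0.8345) → reset → x⁺ = (-0.6978), jump to mode 2
Mode 2: guard c·x = 2.3900 hit at Δt = 1.1332 (t = 5.0692), x⁻ = (-2.3900) → reset → x⁺ = (-2.8612), jump to mode 3
Mode 3: flow for 0.3210 to horizon, guard not reached → x = (-1.9687)

1 1.2889 0->2
2 2.8631 2->3
3 3.9360 3->2
4 5.0692 2->3
final: 3 -1.9687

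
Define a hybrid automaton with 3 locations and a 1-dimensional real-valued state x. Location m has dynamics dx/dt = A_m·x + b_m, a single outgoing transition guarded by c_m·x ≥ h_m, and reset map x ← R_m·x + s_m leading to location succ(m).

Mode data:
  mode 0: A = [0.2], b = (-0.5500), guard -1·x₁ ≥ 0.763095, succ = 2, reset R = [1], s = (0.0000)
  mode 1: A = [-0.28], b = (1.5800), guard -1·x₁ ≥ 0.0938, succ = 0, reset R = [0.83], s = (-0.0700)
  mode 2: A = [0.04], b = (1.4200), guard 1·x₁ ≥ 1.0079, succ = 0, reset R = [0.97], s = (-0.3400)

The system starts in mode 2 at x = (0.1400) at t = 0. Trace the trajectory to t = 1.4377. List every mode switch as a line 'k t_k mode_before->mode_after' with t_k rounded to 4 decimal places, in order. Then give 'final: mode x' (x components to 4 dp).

Mode 2: guard c·x = 1.0079 hit at Δt = 0.6015 (t = 0.6015), x⁻ = (1.0079) → reset → x⁺ = (0.6377), jump to mode 0
Mode 0: flow for 0.8362 to horizon, guard not reached → x = (0.2531)

1 0.6015 2->0
final: 0 0.2531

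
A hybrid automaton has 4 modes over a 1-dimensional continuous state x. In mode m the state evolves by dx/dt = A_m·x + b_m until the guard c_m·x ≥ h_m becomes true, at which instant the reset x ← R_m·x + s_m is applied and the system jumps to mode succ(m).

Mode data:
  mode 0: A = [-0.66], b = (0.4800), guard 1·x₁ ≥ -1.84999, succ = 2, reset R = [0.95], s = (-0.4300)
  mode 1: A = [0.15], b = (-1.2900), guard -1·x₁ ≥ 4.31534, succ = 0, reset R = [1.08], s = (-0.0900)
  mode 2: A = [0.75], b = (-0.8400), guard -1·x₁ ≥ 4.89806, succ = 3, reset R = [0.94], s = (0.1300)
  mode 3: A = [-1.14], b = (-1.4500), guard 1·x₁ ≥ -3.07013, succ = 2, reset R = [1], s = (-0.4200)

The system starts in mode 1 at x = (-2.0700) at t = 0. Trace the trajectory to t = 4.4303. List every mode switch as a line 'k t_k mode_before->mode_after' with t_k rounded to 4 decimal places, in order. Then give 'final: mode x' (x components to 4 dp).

1 1.2732 1->0
2 2.4156 0->2
3 3.2137 2->3
4 3.7199 3->2
5 4.0752 2->3
final: 3 -3.4082

Mode 1: guard c·x = 4.3153 hit at Δt = 1.2732 (t = 1.2732), x⁻ = (-4.3153) → reset → x⁺ = (-4.7506), jump to mode 0
Mode 0: guard c·x = -1.8500 hit at Δt = 1.1424 (t = 2.4156), x⁻ = (-1.8500) → reset → x⁺ = (-2.1875), jump to mode 2
Mode 2: guard c·x = 4.8981 hit at Δt = 0.7981 (t = 3.2137), x⁻ = (-4.8981) → reset → x⁺ = (-4.4742), jump to mode 3
Mode 3: guard c·x = -3.0701 hit at Δt = 0.5062 (t = 3.7199), x⁻ = (-3.0701) → reset → x⁺ = (-3.4901), jump to mode 2
Mode 2: guard c·x = 4.8981 hit at Δt = 0.3553 (t = 4.0752), x⁻ = (-4.8981) → reset → x⁺ = (-4.4742), jump to mode 3
Mode 3: flow for 0.3551 to horizon, guard not reached → x = (-3.4082)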